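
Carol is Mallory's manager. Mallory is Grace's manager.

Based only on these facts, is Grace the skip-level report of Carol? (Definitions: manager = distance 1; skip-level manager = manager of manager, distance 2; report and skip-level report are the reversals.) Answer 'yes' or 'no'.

Reconstructing the manager chain from the given facts:
  Carol -> Mallory -> Grace
(each arrow means 'manager of the next')
Positions in the chain (0 = top):
  position of Carol: 0
  position of Mallory: 1
  position of Grace: 2

Grace is at position 2, Carol is at position 0; signed distance (j - i) = -2.
'skip-level report' requires j - i = -2. Actual distance is -2, so the relation HOLDS.

Answer: yes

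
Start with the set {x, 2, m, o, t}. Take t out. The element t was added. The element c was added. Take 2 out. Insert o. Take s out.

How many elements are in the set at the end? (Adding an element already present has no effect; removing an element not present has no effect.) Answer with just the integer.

Tracking the set through each operation:
Start: {2, m, o, t, x}
Event 1 (remove t): removed. Set: {2, m, o, x}
Event 2 (add t): added. Set: {2, m, o, t, x}
Event 3 (add c): added. Set: {2, c, m, o, t, x}
Event 4 (remove 2): removed. Set: {c, m, o, t, x}
Event 5 (add o): already present, no change. Set: {c, m, o, t, x}
Event 6 (remove s): not present, no change. Set: {c, m, o, t, x}

Final set: {c, m, o, t, x} (size 5)

Answer: 5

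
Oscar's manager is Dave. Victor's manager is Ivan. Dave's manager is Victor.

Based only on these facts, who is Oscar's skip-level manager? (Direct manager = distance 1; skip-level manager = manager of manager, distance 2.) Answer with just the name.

Reconstructing the manager chain from the given facts:
  Ivan -> Victor -> Dave -> Oscar
(each arrow means 'manager of the next')
Positions in the chain (0 = top):
  position of Ivan: 0
  position of Victor: 1
  position of Dave: 2
  position of Oscar: 3

Oscar is at position 3; the skip-level manager is 2 steps up the chain, i.e. position 1: Victor.

Answer: Victor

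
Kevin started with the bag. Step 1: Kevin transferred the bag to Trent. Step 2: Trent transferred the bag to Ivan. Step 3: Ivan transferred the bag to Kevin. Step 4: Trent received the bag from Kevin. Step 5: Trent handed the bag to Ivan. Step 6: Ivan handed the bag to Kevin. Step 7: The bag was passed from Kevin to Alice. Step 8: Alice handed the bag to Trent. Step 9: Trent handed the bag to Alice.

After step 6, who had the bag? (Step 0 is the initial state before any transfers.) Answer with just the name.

Tracking the bag holder through step 6:
After step 0 (start): Kevin
After step 1: Trent
After step 2: Ivan
After step 3: Kevin
After step 4: Trent
After step 5: Ivan
After step 6: Kevin

At step 6, the holder is Kevin.

Answer: Kevin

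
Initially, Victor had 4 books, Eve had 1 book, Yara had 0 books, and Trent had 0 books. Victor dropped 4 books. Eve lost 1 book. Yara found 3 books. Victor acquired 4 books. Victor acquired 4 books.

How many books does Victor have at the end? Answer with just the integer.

Answer: 8

Derivation:
Tracking counts step by step:
Start: Victor=4, Eve=1, Yara=0, Trent=0
Event 1 (Victor -4): Victor: 4 -> 0. State: Victor=0, Eve=1, Yara=0, Trent=0
Event 2 (Eve -1): Eve: 1 -> 0. State: Victor=0, Eve=0, Yara=0, Trent=0
Event 3 (Yara +3): Yara: 0 -> 3. State: Victor=0, Eve=0, Yara=3, Trent=0
Event 4 (Victor +4): Victor: 0 -> 4. State: Victor=4, Eve=0, Yara=3, Trent=0
Event 5 (Victor +4): Victor: 4 -> 8. State: Victor=8, Eve=0, Yara=3, Trent=0

Victor's final count: 8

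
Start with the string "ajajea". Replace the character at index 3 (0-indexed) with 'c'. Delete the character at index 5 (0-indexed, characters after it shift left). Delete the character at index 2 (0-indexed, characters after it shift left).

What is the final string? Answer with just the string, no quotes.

Answer: ajce

Derivation:
Applying each edit step by step:
Start: "ajajea"
Op 1 (replace idx 3: 'j' -> 'c'): "ajajea" -> "ajacea"
Op 2 (delete idx 5 = 'a'): "ajacea" -> "ajace"
Op 3 (delete idx 2 = 'a'): "ajace" -> "ajce"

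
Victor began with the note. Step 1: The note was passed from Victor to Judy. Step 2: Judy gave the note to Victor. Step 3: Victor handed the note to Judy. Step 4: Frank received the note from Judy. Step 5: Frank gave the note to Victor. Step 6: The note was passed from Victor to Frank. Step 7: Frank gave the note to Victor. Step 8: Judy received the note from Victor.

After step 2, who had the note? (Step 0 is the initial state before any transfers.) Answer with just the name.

Tracking the note holder through step 2:
After step 0 (start): Victor
After step 1: Judy
After step 2: Victor

At step 2, the holder is Victor.

Answer: Victor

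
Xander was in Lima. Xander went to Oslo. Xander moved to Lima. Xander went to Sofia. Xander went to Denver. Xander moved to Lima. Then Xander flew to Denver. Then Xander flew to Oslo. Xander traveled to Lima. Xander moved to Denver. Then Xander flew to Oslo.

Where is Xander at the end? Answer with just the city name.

Answer: Oslo

Derivation:
Tracking Xander's location:
Start: Xander is in Lima.
After move 1: Lima -> Oslo. Xander is in Oslo.
After move 2: Oslo -> Lima. Xander is in Lima.
After move 3: Lima -> Sofia. Xander is in Sofia.
After move 4: Sofia -> Denver. Xander is in Denver.
After move 5: Denver -> Lima. Xander is in Lima.
After move 6: Lima -> Denver. Xander is in Denver.
After move 7: Denver -> Oslo. Xander is in Oslo.
After move 8: Oslo -> Lima. Xander is in Lima.
After move 9: Lima -> Denver. Xander is in Denver.
After move 10: Denver -> Oslo. Xander is in Oslo.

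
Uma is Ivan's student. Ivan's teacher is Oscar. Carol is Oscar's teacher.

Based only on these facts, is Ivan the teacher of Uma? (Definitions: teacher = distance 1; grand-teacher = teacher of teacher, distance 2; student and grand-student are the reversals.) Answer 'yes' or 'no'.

Reconstructing the teacher chain from the given facts:
  Carol -> Oscar -> Ivan -> Uma
(each arrow means 'teacher of the next')
Positions in the chain (0 = top):
  position of Carol: 0
  position of Oscar: 1
  position of Ivan: 2
  position of Uma: 3

Ivan is at position 2, Uma is at position 3; signed distance (j - i) = 1.
'teacher' requires j - i = 1. Actual distance is 1, so the relation HOLDS.

Answer: yes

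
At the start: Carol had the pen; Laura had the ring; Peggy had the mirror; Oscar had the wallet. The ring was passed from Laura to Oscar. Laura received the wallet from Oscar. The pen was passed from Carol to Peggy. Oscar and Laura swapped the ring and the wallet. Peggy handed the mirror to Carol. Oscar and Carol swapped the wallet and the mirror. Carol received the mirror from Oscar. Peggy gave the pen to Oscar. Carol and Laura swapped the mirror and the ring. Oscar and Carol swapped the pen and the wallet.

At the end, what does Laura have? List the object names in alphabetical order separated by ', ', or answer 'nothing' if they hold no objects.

Answer: mirror

Derivation:
Tracking all object holders:
Start: pen:Carol, ring:Laura, mirror:Peggy, wallet:Oscar
Event 1 (give ring: Laura -> Oscar). State: pen:Carol, ring:Oscar, mirror:Peggy, wallet:Oscar
Event 2 (give wallet: Oscar -> Laura). State: pen:Carol, ring:Oscar, mirror:Peggy, wallet:Laura
Event 3 (give pen: Carol -> Peggy). State: pen:Peggy, ring:Oscar, mirror:Peggy, wallet:Laura
Event 4 (swap ring<->wallet: now ring:Laura, wallet:Oscar). State: pen:Peggy, ring:Laura, mirror:Peggy, wallet:Oscar
Event 5 (give mirror: Peggy -> Carol). State: pen:Peggy, ring:Laura, mirror:Carol, wallet:Oscar
Event 6 (swap wallet<->mirror: now wallet:Carol, mirror:Oscar). State: pen:Peggy, ring:Laura, mirror:Oscar, wallet:Carol
Event 7 (give mirror: Oscar -> Carol). State: pen:Peggy, ring:Laura, mirror:Carol, wallet:Carol
Event 8 (give pen: Peggy -> Oscar). State: pen:Oscar, ring:Laura, mirror:Carol, wallet:Carol
Event 9 (swap mirror<->ring: now mirror:Laura, ring:Carol). State: pen:Oscar, ring:Carol, mirror:Laura, wallet:Carol
Event 10 (swap pen<->wallet: now pen:Carol, wallet:Oscar). State: pen:Carol, ring:Carol, mirror:Laura, wallet:Oscar

Final state: pen:Carol, ring:Carol, mirror:Laura, wallet:Oscar
Laura holds: mirror.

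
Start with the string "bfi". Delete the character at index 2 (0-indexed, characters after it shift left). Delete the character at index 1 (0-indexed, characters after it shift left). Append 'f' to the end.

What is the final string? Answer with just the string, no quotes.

Answer: bf

Derivation:
Applying each edit step by step:
Start: "bfi"
Op 1 (delete idx 2 = 'i'): "bfi" -> "bf"
Op 2 (delete idx 1 = 'f'): "bf" -> "b"
Op 3 (append 'f'): "b" -> "bf"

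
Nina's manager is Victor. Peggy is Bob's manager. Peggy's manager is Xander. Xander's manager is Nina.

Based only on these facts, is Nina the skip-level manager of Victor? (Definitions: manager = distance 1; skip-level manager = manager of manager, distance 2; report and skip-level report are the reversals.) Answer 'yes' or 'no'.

Reconstructing the manager chain from the given facts:
  Victor -> Nina -> Xander -> Peggy -> Bob
(each arrow means 'manager of the next')
Positions in the chain (0 = top):
  position of Victor: 0
  position of Nina: 1
  position of Xander: 2
  position of Peggy: 3
  position of Bob: 4

Nina is at position 1, Victor is at position 0; signed distance (j - i) = -1.
'skip-level manager' requires j - i = 2. Actual distance is -1, so the relation does NOT hold.

Answer: no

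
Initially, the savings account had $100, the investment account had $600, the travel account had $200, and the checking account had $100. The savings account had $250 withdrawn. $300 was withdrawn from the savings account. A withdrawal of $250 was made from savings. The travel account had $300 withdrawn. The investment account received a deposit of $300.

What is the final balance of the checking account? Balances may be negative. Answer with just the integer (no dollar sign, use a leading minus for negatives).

Tracking account balances step by step:
Start: savings=100, investment=600, travel=200, checking=100
Event 1 (withdraw 250 from savings): savings: 100 - 250 = -150. Balances: savings=-150, investment=600, travel=200, checking=100
Event 2 (withdraw 300 from savings): savings: -150 - 300 = -450. Balances: savings=-450, investment=600, travel=200, checking=100
Event 3 (withdraw 250 from savings): savings: -450 - 250 = -700. Balances: savings=-700, investment=600, travel=200, checking=100
Event 4 (withdraw 300 from travel): travel: 200 - 300 = -100. Balances: savings=-700, investment=600, travel=-100, checking=100
Event 5 (deposit 300 to investment): investment: 600 + 300 = 900. Balances: savings=-700, investment=900, travel=-100, checking=100

Final balance of checking: 100

Answer: 100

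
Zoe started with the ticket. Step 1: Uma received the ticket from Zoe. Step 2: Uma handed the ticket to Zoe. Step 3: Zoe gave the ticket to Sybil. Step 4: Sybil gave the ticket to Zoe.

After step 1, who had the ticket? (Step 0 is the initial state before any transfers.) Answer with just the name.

Answer: Uma

Derivation:
Tracking the ticket holder through step 1:
After step 0 (start): Zoe
After step 1: Uma

At step 1, the holder is Uma.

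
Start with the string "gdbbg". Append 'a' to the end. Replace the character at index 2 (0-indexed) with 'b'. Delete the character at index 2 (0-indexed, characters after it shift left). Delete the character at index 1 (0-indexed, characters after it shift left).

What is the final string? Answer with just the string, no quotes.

Answer: gbga

Derivation:
Applying each edit step by step:
Start: "gdbbg"
Op 1 (append 'a'): "gdbbg" -> "gdbbga"
Op 2 (replace idx 2: 'b' -> 'b'): "gdbbga" -> "gdbbga"
Op 3 (delete idx 2 = 'b'): "gdbbga" -> "gdbga"
Op 4 (delete idx 1 = 'd'): "gdbga" -> "gbga"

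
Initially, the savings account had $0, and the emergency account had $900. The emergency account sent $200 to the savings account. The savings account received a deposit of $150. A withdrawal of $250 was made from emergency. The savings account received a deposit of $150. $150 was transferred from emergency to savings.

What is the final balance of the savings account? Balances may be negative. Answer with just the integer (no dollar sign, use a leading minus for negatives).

Tracking account balances step by step:
Start: savings=0, emergency=900
Event 1 (transfer 200 emergency -> savings): emergency: 900 - 200 = 700, savings: 0 + 200 = 200. Balances: savings=200, emergency=700
Event 2 (deposit 150 to savings): savings: 200 + 150 = 350. Balances: savings=350, emergency=700
Event 3 (withdraw 250 from emergency): emergency: 700 - 250 = 450. Balances: savings=350, emergency=450
Event 4 (deposit 150 to savings): savings: 350 + 150 = 500. Balances: savings=500, emergency=450
Event 5 (transfer 150 emergency -> savings): emergency: 450 - 150 = 300, savings: 500 + 150 = 650. Balances: savings=650, emergency=300

Final balance of savings: 650

Answer: 650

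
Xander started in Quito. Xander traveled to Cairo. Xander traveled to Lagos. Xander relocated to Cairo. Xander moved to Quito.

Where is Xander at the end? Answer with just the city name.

Tracking Xander's location:
Start: Xander is in Quito.
After move 1: Quito -> Cairo. Xander is in Cairo.
After move 2: Cairo -> Lagos. Xander is in Lagos.
After move 3: Lagos -> Cairo. Xander is in Cairo.
After move 4: Cairo -> Quito. Xander is in Quito.

Answer: Quito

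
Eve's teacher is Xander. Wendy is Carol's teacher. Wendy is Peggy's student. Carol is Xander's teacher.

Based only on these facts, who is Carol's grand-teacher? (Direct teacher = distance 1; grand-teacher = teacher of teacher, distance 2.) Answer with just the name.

Reconstructing the teacher chain from the given facts:
  Peggy -> Wendy -> Carol -> Xander -> Eve
(each arrow means 'teacher of the next')
Positions in the chain (0 = top):
  position of Peggy: 0
  position of Wendy: 1
  position of Carol: 2
  position of Xander: 3
  position of Eve: 4

Carol is at position 2; the grand-teacher is 2 steps up the chain, i.e. position 0: Peggy.

Answer: Peggy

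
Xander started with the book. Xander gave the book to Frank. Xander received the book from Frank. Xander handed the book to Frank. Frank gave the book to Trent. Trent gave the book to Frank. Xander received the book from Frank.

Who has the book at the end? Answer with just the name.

Tracking the book through each event:
Start: Xander has the book.
After event 1: Frank has the book.
After event 2: Xander has the book.
After event 3: Frank has the book.
After event 4: Trent has the book.
After event 5: Frank has the book.
After event 6: Xander has the book.

Answer: Xander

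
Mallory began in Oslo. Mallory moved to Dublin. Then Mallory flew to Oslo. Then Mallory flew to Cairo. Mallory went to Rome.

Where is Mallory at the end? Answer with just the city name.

Answer: Rome

Derivation:
Tracking Mallory's location:
Start: Mallory is in Oslo.
After move 1: Oslo -> Dublin. Mallory is in Dublin.
After move 2: Dublin -> Oslo. Mallory is in Oslo.
After move 3: Oslo -> Cairo. Mallory is in Cairo.
After move 4: Cairo -> Rome. Mallory is in Rome.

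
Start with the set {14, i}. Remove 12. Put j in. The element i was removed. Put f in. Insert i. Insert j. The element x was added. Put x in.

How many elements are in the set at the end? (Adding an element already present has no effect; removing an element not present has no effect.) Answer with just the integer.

Answer: 5

Derivation:
Tracking the set through each operation:
Start: {14, i}
Event 1 (remove 12): not present, no change. Set: {14, i}
Event 2 (add j): added. Set: {14, i, j}
Event 3 (remove i): removed. Set: {14, j}
Event 4 (add f): added. Set: {14, f, j}
Event 5 (add i): added. Set: {14, f, i, j}
Event 6 (add j): already present, no change. Set: {14, f, i, j}
Event 7 (add x): added. Set: {14, f, i, j, x}
Event 8 (add x): already present, no change. Set: {14, f, i, j, x}

Final set: {14, f, i, j, x} (size 5)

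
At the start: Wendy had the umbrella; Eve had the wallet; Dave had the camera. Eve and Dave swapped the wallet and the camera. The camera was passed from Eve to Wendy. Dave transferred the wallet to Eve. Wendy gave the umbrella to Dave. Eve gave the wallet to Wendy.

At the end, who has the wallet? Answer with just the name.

Answer: Wendy

Derivation:
Tracking all object holders:
Start: umbrella:Wendy, wallet:Eve, camera:Dave
Event 1 (swap wallet<->camera: now wallet:Dave, camera:Eve). State: umbrella:Wendy, wallet:Dave, camera:Eve
Event 2 (give camera: Eve -> Wendy). State: umbrella:Wendy, wallet:Dave, camera:Wendy
Event 3 (give wallet: Dave -> Eve). State: umbrella:Wendy, wallet:Eve, camera:Wendy
Event 4 (give umbrella: Wendy -> Dave). State: umbrella:Dave, wallet:Eve, camera:Wendy
Event 5 (give wallet: Eve -> Wendy). State: umbrella:Dave, wallet:Wendy, camera:Wendy

Final state: umbrella:Dave, wallet:Wendy, camera:Wendy
The wallet is held by Wendy.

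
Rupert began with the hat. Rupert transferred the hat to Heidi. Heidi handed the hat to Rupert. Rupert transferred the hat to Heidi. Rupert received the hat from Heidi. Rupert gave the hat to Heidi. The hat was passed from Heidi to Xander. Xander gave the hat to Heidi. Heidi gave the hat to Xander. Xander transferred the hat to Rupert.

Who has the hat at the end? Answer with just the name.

Tracking the hat through each event:
Start: Rupert has the hat.
After event 1: Heidi has the hat.
After event 2: Rupert has the hat.
After event 3: Heidi has the hat.
After event 4: Rupert has the hat.
After event 5: Heidi has the hat.
After event 6: Xander has the hat.
After event 7: Heidi has the hat.
After event 8: Xander has the hat.
After event 9: Rupert has the hat.

Answer: Rupert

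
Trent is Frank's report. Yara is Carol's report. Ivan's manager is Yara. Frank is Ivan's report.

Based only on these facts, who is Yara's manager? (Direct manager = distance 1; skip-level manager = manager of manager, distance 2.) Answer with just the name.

Answer: Carol

Derivation:
Reconstructing the manager chain from the given facts:
  Carol -> Yara -> Ivan -> Frank -> Trent
(each arrow means 'manager of the next')
Positions in the chain (0 = top):
  position of Carol: 0
  position of Yara: 1
  position of Ivan: 2
  position of Frank: 3
  position of Trent: 4

Yara is at position 1; the manager is 1 step up the chain, i.e. position 0: Carol.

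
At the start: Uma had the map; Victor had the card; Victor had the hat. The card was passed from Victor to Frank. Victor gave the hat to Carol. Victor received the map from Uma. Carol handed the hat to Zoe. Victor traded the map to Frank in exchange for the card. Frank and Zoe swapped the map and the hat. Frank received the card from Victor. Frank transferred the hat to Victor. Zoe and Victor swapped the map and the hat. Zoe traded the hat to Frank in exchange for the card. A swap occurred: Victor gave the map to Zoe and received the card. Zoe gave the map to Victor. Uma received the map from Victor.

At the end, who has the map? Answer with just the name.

Tracking all object holders:
Start: map:Uma, card:Victor, hat:Victor
Event 1 (give card: Victor -> Frank). State: map:Uma, card:Frank, hat:Victor
Event 2 (give hat: Victor -> Carol). State: map:Uma, card:Frank, hat:Carol
Event 3 (give map: Uma -> Victor). State: map:Victor, card:Frank, hat:Carol
Event 4 (give hat: Carol -> Zoe). State: map:Victor, card:Frank, hat:Zoe
Event 5 (swap map<->card: now map:Frank, card:Victor). State: map:Frank, card:Victor, hat:Zoe
Event 6 (swap map<->hat: now map:Zoe, hat:Frank). State: map:Zoe, card:Victor, hat:Frank
Event 7 (give card: Victor -> Frank). State: map:Zoe, card:Frank, hat:Frank
Event 8 (give hat: Frank -> Victor). State: map:Zoe, card:Frank, hat:Victor
Event 9 (swap map<->hat: now map:Victor, hat:Zoe). State: map:Victor, card:Frank, hat:Zoe
Event 10 (swap hat<->card: now hat:Frank, card:Zoe). State: map:Victor, card:Zoe, hat:Frank
Event 11 (swap map<->card: now map:Zoe, card:Victor). State: map:Zoe, card:Victor, hat:Frank
Event 12 (give map: Zoe -> Victor). State: map:Victor, card:Victor, hat:Frank
Event 13 (give map: Victor -> Uma). State: map:Uma, card:Victor, hat:Frank

Final state: map:Uma, card:Victor, hat:Frank
The map is held by Uma.

Answer: Uma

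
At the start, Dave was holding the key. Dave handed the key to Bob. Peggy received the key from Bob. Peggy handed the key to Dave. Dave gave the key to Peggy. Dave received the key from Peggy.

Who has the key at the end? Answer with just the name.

Answer: Dave

Derivation:
Tracking the key through each event:
Start: Dave has the key.
After event 1: Bob has the key.
After event 2: Peggy has the key.
After event 3: Dave has the key.
After event 4: Peggy has the key.
After event 5: Dave has the key.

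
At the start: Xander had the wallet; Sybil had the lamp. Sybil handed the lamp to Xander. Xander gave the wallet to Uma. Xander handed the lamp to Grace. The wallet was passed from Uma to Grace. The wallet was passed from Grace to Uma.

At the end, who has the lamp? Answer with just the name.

Answer: Grace

Derivation:
Tracking all object holders:
Start: wallet:Xander, lamp:Sybil
Event 1 (give lamp: Sybil -> Xander). State: wallet:Xander, lamp:Xander
Event 2 (give wallet: Xander -> Uma). State: wallet:Uma, lamp:Xander
Event 3 (give lamp: Xander -> Grace). State: wallet:Uma, lamp:Grace
Event 4 (give wallet: Uma -> Grace). State: wallet:Grace, lamp:Grace
Event 5 (give wallet: Grace -> Uma). State: wallet:Uma, lamp:Grace

Final state: wallet:Uma, lamp:Grace
The lamp is held by Grace.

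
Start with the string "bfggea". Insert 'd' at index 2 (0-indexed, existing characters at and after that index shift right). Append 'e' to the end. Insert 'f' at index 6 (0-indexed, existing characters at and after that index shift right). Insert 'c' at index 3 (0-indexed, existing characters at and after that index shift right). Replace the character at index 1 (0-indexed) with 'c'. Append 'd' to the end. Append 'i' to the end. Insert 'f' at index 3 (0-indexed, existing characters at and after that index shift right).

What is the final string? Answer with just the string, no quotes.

Applying each edit step by step:
Start: "bfggea"
Op 1 (insert 'd' at idx 2): "bfggea" -> "bfdggea"
Op 2 (append 'e'): "bfdggea" -> "bfdggeae"
Op 3 (insert 'f' at idx 6): "bfdggeae" -> "bfdggefae"
Op 4 (insert 'c' at idx 3): "bfdggefae" -> "bfdcggefae"
Op 5 (replace idx 1: 'f' -> 'c'): "bfdcggefae" -> "bcdcggefae"
Op 6 (append 'd'): "bcdcggefae" -> "bcdcggefaed"
Op 7 (append 'i'): "bcdcggefaed" -> "bcdcggefaedi"
Op 8 (insert 'f' at idx 3): "bcdcggefaedi" -> "bcdfcggefaedi"

Answer: bcdfcggefaedi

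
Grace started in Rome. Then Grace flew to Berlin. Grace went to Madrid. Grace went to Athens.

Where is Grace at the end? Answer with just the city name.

Answer: Athens

Derivation:
Tracking Grace's location:
Start: Grace is in Rome.
After move 1: Rome -> Berlin. Grace is in Berlin.
After move 2: Berlin -> Madrid. Grace is in Madrid.
After move 3: Madrid -> Athens. Grace is in Athens.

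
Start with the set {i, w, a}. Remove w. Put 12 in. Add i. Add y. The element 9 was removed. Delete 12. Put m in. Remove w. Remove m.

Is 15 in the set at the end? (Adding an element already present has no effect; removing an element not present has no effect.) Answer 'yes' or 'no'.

Answer: no

Derivation:
Tracking the set through each operation:
Start: {a, i, w}
Event 1 (remove w): removed. Set: {a, i}
Event 2 (add 12): added. Set: {12, a, i}
Event 3 (add i): already present, no change. Set: {12, a, i}
Event 4 (add y): added. Set: {12, a, i, y}
Event 5 (remove 9): not present, no change. Set: {12, a, i, y}
Event 6 (remove 12): removed. Set: {a, i, y}
Event 7 (add m): added. Set: {a, i, m, y}
Event 8 (remove w): not present, no change. Set: {a, i, m, y}
Event 9 (remove m): removed. Set: {a, i, y}

Final set: {a, i, y} (size 3)
15 is NOT in the final set.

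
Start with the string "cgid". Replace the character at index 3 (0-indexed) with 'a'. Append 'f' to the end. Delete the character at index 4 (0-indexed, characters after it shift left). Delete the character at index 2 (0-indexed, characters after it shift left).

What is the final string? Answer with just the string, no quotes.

Applying each edit step by step:
Start: "cgid"
Op 1 (replace idx 3: 'd' -> 'a'): "cgid" -> "cgia"
Op 2 (append 'f'): "cgia" -> "cgiaf"
Op 3 (delete idx 4 = 'f'): "cgiaf" -> "cgia"
Op 4 (delete idx 2 = 'i'): "cgia" -> "cga"

Answer: cga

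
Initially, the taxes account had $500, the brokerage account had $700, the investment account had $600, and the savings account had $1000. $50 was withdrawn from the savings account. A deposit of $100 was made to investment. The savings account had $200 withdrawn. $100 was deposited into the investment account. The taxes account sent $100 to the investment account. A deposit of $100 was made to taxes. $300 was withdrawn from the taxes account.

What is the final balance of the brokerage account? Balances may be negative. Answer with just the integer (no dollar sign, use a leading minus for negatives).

Answer: 700

Derivation:
Tracking account balances step by step:
Start: taxes=500, brokerage=700, investment=600, savings=1000
Event 1 (withdraw 50 from savings): savings: 1000 - 50 = 950. Balances: taxes=500, brokerage=700, investment=600, savings=950
Event 2 (deposit 100 to investment): investment: 600 + 100 = 700. Balances: taxes=500, brokerage=700, investment=700, savings=950
Event 3 (withdraw 200 from savings): savings: 950 - 200 = 750. Balances: taxes=500, brokerage=700, investment=700, savings=750
Event 4 (deposit 100 to investment): investment: 700 + 100 = 800. Balances: taxes=500, brokerage=700, investment=800, savings=750
Event 5 (transfer 100 taxes -> investment): taxes: 500 - 100 = 400, investment: 800 + 100 = 900. Balances: taxes=400, brokerage=700, investment=900, savings=750
Event 6 (deposit 100 to taxes): taxes: 400 + 100 = 500. Balances: taxes=500, brokerage=700, investment=900, savings=750
Event 7 (withdraw 300 from taxes): taxes: 500 - 300 = 200. Balances: taxes=200, brokerage=700, investment=900, savings=750

Final balance of brokerage: 700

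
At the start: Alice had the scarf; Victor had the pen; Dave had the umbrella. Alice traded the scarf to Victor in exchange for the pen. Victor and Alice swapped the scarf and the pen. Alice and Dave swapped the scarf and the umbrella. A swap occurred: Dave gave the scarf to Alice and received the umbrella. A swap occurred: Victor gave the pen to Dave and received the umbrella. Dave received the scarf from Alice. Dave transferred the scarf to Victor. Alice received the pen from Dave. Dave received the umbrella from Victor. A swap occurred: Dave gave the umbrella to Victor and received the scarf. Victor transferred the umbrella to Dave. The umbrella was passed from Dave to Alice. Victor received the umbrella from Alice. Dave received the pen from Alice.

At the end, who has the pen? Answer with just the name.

Tracking all object holders:
Start: scarf:Alice, pen:Victor, umbrella:Dave
Event 1 (swap scarf<->pen: now scarf:Victor, pen:Alice). State: scarf:Victor, pen:Alice, umbrella:Dave
Event 2 (swap scarf<->pen: now scarf:Alice, pen:Victor). State: scarf:Alice, pen:Victor, umbrella:Dave
Event 3 (swap scarf<->umbrella: now scarf:Dave, umbrella:Alice). State: scarf:Dave, pen:Victor, umbrella:Alice
Event 4 (swap scarf<->umbrella: now scarf:Alice, umbrella:Dave). State: scarf:Alice, pen:Victor, umbrella:Dave
Event 5 (swap pen<->umbrella: now pen:Dave, umbrella:Victor). State: scarf:Alice, pen:Dave, umbrella:Victor
Event 6 (give scarf: Alice -> Dave). State: scarf:Dave, pen:Dave, umbrella:Victor
Event 7 (give scarf: Dave -> Victor). State: scarf:Victor, pen:Dave, umbrella:Victor
Event 8 (give pen: Dave -> Alice). State: scarf:Victor, pen:Alice, umbrella:Victor
Event 9 (give umbrella: Victor -> Dave). State: scarf:Victor, pen:Alice, umbrella:Dave
Event 10 (swap umbrella<->scarf: now umbrella:Victor, scarf:Dave). State: scarf:Dave, pen:Alice, umbrella:Victor
Event 11 (give umbrella: Victor -> Dave). State: scarf:Dave, pen:Alice, umbrella:Dave
Event 12 (give umbrella: Dave -> Alice). State: scarf:Dave, pen:Alice, umbrella:Alice
Event 13 (give umbrella: Alice -> Victor). State: scarf:Dave, pen:Alice, umbrella:Victor
Event 14 (give pen: Alice -> Dave). State: scarf:Dave, pen:Dave, umbrella:Victor

Final state: scarf:Dave, pen:Dave, umbrella:Victor
The pen is held by Dave.

Answer: Dave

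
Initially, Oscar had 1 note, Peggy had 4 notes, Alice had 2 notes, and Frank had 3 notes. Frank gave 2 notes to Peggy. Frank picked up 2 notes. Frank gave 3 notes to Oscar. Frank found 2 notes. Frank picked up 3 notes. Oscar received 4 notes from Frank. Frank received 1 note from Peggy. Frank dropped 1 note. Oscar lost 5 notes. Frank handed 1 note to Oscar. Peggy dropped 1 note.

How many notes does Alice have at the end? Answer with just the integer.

Answer: 2

Derivation:
Tracking counts step by step:
Start: Oscar=1, Peggy=4, Alice=2, Frank=3
Event 1 (Frank -> Peggy, 2): Frank: 3 -> 1, Peggy: 4 -> 6. State: Oscar=1, Peggy=6, Alice=2, Frank=1
Event 2 (Frank +2): Frank: 1 -> 3. State: Oscar=1, Peggy=6, Alice=2, Frank=3
Event 3 (Frank -> Oscar, 3): Frank: 3 -> 0, Oscar: 1 -> 4. State: Oscar=4, Peggy=6, Alice=2, Frank=0
Event 4 (Frank +2): Frank: 0 -> 2. State: Oscar=4, Peggy=6, Alice=2, Frank=2
Event 5 (Frank +3): Frank: 2 -> 5. State: Oscar=4, Peggy=6, Alice=2, Frank=5
Event 6 (Frank -> Oscar, 4): Frank: 5 -> 1, Oscar: 4 -> 8. State: Oscar=8, Peggy=6, Alice=2, Frank=1
Event 7 (Peggy -> Frank, 1): Peggy: 6 -> 5, Frank: 1 -> 2. State: Oscar=8, Peggy=5, Alice=2, Frank=2
Event 8 (Frank -1): Frank: 2 -> 1. State: Oscar=8, Peggy=5, Alice=2, Frank=1
Event 9 (Oscar -5): Oscar: 8 -> 3. State: Oscar=3, Peggy=5, Alice=2, Frank=1
Event 10 (Frank -> Oscar, 1): Frank: 1 -> 0, Oscar: 3 -> 4. State: Oscar=4, Peggy=5, Alice=2, Frank=0
Event 11 (Peggy -1): Peggy: 5 -> 4. State: Oscar=4, Peggy=4, Alice=2, Frank=0

Alice's final count: 2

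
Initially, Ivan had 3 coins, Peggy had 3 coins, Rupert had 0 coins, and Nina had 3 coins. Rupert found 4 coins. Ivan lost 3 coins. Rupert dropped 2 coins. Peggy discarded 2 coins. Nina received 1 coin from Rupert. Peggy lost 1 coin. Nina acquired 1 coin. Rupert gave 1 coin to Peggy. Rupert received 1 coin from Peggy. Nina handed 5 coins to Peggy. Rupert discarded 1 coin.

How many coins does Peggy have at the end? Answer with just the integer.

Answer: 5

Derivation:
Tracking counts step by step:
Start: Ivan=3, Peggy=3, Rupert=0, Nina=3
Event 1 (Rupert +4): Rupert: 0 -> 4. State: Ivan=3, Peggy=3, Rupert=4, Nina=3
Event 2 (Ivan -3): Ivan: 3 -> 0. State: Ivan=0, Peggy=3, Rupert=4, Nina=3
Event 3 (Rupert -2): Rupert: 4 -> 2. State: Ivan=0, Peggy=3, Rupert=2, Nina=3
Event 4 (Peggy -2): Peggy: 3 -> 1. State: Ivan=0, Peggy=1, Rupert=2, Nina=3
Event 5 (Rupert -> Nina, 1): Rupert: 2 -> 1, Nina: 3 -> 4. State: Ivan=0, Peggy=1, Rupert=1, Nina=4
Event 6 (Peggy -1): Peggy: 1 -> 0. State: Ivan=0, Peggy=0, Rupert=1, Nina=4
Event 7 (Nina +1): Nina: 4 -> 5. State: Ivan=0, Peggy=0, Rupert=1, Nina=5
Event 8 (Rupert -> Peggy, 1): Rupert: 1 -> 0, Peggy: 0 -> 1. State: Ivan=0, Peggy=1, Rupert=0, Nina=5
Event 9 (Peggy -> Rupert, 1): Peggy: 1 -> 0, Rupert: 0 -> 1. State: Ivan=0, Peggy=0, Rupert=1, Nina=5
Event 10 (Nina -> Peggy, 5): Nina: 5 -> 0, Peggy: 0 -> 5. State: Ivan=0, Peggy=5, Rupert=1, Nina=0
Event 11 (Rupert -1): Rupert: 1 -> 0. State: Ivan=0, Peggy=5, Rupert=0, Nina=0

Peggy's final count: 5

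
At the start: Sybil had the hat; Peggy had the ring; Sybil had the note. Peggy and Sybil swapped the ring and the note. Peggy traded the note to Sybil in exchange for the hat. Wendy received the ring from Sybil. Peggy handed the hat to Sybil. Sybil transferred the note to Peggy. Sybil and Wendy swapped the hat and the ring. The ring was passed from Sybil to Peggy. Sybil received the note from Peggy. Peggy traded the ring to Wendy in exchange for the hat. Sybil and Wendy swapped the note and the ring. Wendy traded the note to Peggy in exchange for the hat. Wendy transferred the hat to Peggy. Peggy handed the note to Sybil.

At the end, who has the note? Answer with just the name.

Answer: Sybil

Derivation:
Tracking all object holders:
Start: hat:Sybil, ring:Peggy, note:Sybil
Event 1 (swap ring<->note: now ring:Sybil, note:Peggy). State: hat:Sybil, ring:Sybil, note:Peggy
Event 2 (swap note<->hat: now note:Sybil, hat:Peggy). State: hat:Peggy, ring:Sybil, note:Sybil
Event 3 (give ring: Sybil -> Wendy). State: hat:Peggy, ring:Wendy, note:Sybil
Event 4 (give hat: Peggy -> Sybil). State: hat:Sybil, ring:Wendy, note:Sybil
Event 5 (give note: Sybil -> Peggy). State: hat:Sybil, ring:Wendy, note:Peggy
Event 6 (swap hat<->ring: now hat:Wendy, ring:Sybil). State: hat:Wendy, ring:Sybil, note:Peggy
Event 7 (give ring: Sybil -> Peggy). State: hat:Wendy, ring:Peggy, note:Peggy
Event 8 (give note: Peggy -> Sybil). State: hat:Wendy, ring:Peggy, note:Sybil
Event 9 (swap ring<->hat: now ring:Wendy, hat:Peggy). State: hat:Peggy, ring:Wendy, note:Sybil
Event 10 (swap note<->ring: now note:Wendy, ring:Sybil). State: hat:Peggy, ring:Sybil, note:Wendy
Event 11 (swap note<->hat: now note:Peggy, hat:Wendy). State: hat:Wendy, ring:Sybil, note:Peggy
Event 12 (give hat: Wendy -> Peggy). State: hat:Peggy, ring:Sybil, note:Peggy
Event 13 (give note: Peggy -> Sybil). State: hat:Peggy, ring:Sybil, note:Sybil

Final state: hat:Peggy, ring:Sybil, note:Sybil
The note is held by Sybil.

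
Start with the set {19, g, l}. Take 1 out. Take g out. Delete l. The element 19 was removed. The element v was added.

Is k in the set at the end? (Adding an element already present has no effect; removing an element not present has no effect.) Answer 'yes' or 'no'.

Answer: no

Derivation:
Tracking the set through each operation:
Start: {19, g, l}
Event 1 (remove 1): not present, no change. Set: {19, g, l}
Event 2 (remove g): removed. Set: {19, l}
Event 3 (remove l): removed. Set: {19}
Event 4 (remove 19): removed. Set: {}
Event 5 (add v): added. Set: {v}

Final set: {v} (size 1)
k is NOT in the final set.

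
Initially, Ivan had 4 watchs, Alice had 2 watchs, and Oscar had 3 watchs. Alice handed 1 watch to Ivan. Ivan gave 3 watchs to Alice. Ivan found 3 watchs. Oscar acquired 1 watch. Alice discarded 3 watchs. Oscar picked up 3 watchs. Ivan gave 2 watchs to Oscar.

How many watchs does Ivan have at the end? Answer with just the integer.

Tracking counts step by step:
Start: Ivan=4, Alice=2, Oscar=3
Event 1 (Alice -> Ivan, 1): Alice: 2 -> 1, Ivan: 4 -> 5. State: Ivan=5, Alice=1, Oscar=3
Event 2 (Ivan -> Alice, 3): Ivan: 5 -> 2, Alice: 1 -> 4. State: Ivan=2, Alice=4, Oscar=3
Event 3 (Ivan +3): Ivan: 2 -> 5. State: Ivan=5, Alice=4, Oscar=3
Event 4 (Oscar +1): Oscar: 3 -> 4. State: Ivan=5, Alice=4, Oscar=4
Event 5 (Alice -3): Alice: 4 -> 1. State: Ivan=5, Alice=1, Oscar=4
Event 6 (Oscar +3): Oscar: 4 -> 7. State: Ivan=5, Alice=1, Oscar=7
Event 7 (Ivan -> Oscar, 2): Ivan: 5 -> 3, Oscar: 7 -> 9. State: Ivan=3, Alice=1, Oscar=9

Ivan's final count: 3

Answer: 3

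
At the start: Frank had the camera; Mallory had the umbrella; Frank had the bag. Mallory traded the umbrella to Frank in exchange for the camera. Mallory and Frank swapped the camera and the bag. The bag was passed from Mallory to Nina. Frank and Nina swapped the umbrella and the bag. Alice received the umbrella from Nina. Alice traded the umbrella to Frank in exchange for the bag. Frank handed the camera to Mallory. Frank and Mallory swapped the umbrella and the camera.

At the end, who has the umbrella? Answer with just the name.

Tracking all object holders:
Start: camera:Frank, umbrella:Mallory, bag:Frank
Event 1 (swap umbrella<->camera: now umbrella:Frank, camera:Mallory). State: camera:Mallory, umbrella:Frank, bag:Frank
Event 2 (swap camera<->bag: now camera:Frank, bag:Mallory). State: camera:Frank, umbrella:Frank, bag:Mallory
Event 3 (give bag: Mallory -> Nina). State: camera:Frank, umbrella:Frank, bag:Nina
Event 4 (swap umbrella<->bag: now umbrella:Nina, bag:Frank). State: camera:Frank, umbrella:Nina, bag:Frank
Event 5 (give umbrella: Nina -> Alice). State: camera:Frank, umbrella:Alice, bag:Frank
Event 6 (swap umbrella<->bag: now umbrella:Frank, bag:Alice). State: camera:Frank, umbrella:Frank, bag:Alice
Event 7 (give camera: Frank -> Mallory). State: camera:Mallory, umbrella:Frank, bag:Alice
Event 8 (swap umbrella<->camera: now umbrella:Mallory, camera:Frank). State: camera:Frank, umbrella:Mallory, bag:Alice

Final state: camera:Frank, umbrella:Mallory, bag:Alice
The umbrella is held by Mallory.

Answer: Mallory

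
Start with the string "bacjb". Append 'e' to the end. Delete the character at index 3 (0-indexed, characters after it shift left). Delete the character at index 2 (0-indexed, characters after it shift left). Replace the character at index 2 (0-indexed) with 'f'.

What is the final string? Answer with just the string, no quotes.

Applying each edit step by step:
Start: "bacjb"
Op 1 (append 'e'): "bacjb" -> "bacjbe"
Op 2 (delete idx 3 = 'j'): "bacjbe" -> "bacbe"
Op 3 (delete idx 2 = 'c'): "bacbe" -> "babe"
Op 4 (replace idx 2: 'b' -> 'f'): "babe" -> "bafe"

Answer: bafe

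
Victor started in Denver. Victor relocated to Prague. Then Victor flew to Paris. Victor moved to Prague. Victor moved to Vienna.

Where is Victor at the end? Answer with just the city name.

Answer: Vienna

Derivation:
Tracking Victor's location:
Start: Victor is in Denver.
After move 1: Denver -> Prague. Victor is in Prague.
After move 2: Prague -> Paris. Victor is in Paris.
After move 3: Paris -> Prague. Victor is in Prague.
After move 4: Prague -> Vienna. Victor is in Vienna.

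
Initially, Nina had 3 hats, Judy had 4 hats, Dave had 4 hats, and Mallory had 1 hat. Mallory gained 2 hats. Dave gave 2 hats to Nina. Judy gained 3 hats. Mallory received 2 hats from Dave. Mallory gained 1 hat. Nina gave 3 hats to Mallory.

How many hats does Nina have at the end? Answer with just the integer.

Answer: 2

Derivation:
Tracking counts step by step:
Start: Nina=3, Judy=4, Dave=4, Mallory=1
Event 1 (Mallory +2): Mallory: 1 -> 3. State: Nina=3, Judy=4, Dave=4, Mallory=3
Event 2 (Dave -> Nina, 2): Dave: 4 -> 2, Nina: 3 -> 5. State: Nina=5, Judy=4, Dave=2, Mallory=3
Event 3 (Judy +3): Judy: 4 -> 7. State: Nina=5, Judy=7, Dave=2, Mallory=3
Event 4 (Dave -> Mallory, 2): Dave: 2 -> 0, Mallory: 3 -> 5. State: Nina=5, Judy=7, Dave=0, Mallory=5
Event 5 (Mallory +1): Mallory: 5 -> 6. State: Nina=5, Judy=7, Dave=0, Mallory=6
Event 6 (Nina -> Mallory, 3): Nina: 5 -> 2, Mallory: 6 -> 9. State: Nina=2, Judy=7, Dave=0, Mallory=9

Nina's final count: 2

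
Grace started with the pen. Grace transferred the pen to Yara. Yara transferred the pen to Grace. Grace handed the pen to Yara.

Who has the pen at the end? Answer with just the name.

Tracking the pen through each event:
Start: Grace has the pen.
After event 1: Yara has the pen.
After event 2: Grace has the pen.
After event 3: Yara has the pen.

Answer: Yara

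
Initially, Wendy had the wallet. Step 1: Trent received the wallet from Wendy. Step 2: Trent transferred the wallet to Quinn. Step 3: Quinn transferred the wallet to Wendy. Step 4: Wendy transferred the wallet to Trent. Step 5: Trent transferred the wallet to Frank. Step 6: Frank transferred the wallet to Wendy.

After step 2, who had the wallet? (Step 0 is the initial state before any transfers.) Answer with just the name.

Answer: Quinn

Derivation:
Tracking the wallet holder through step 2:
After step 0 (start): Wendy
After step 1: Trent
After step 2: Quinn

At step 2, the holder is Quinn.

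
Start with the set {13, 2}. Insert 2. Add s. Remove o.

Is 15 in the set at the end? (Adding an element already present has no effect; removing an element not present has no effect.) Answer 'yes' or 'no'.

Tracking the set through each operation:
Start: {13, 2}
Event 1 (add 2): already present, no change. Set: {13, 2}
Event 2 (add s): added. Set: {13, 2, s}
Event 3 (remove o): not present, no change. Set: {13, 2, s}

Final set: {13, 2, s} (size 3)
15 is NOT in the final set.

Answer: no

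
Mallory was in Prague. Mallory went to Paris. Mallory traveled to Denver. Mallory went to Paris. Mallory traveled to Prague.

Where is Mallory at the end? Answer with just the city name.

Tracking Mallory's location:
Start: Mallory is in Prague.
After move 1: Prague -> Paris. Mallory is in Paris.
After move 2: Paris -> Denver. Mallory is in Denver.
After move 3: Denver -> Paris. Mallory is in Paris.
After move 4: Paris -> Prague. Mallory is in Prague.

Answer: Prague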